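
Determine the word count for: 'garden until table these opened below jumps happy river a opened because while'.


Counting words by splitting on spaces:
  Word 1: 'garden'
  Word 2: 'until'
  Word 3: 'table'
  Word 4: 'these'
  Word 5: 'opened'
  Word 6: 'below'
  Word 7: 'jumps'
  Word 8: 'happy'
  Word 9: 'river'
  Word 10: 'a'
  Word 11: 'opened'
  Word 12: 'because'
  Word 13: 'while'
Total words: 13

13


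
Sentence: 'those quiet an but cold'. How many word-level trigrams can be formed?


Word trigrams from [5] words:
  Trigram 1: (those quiet an)
  Trigram 2: (quiet an but)
  Trigram 3: (an but cold)
Total word trigrams: 5 - 2 = 3

3


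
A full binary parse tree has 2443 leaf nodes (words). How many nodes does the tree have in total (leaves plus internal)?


Leaf nodes (terminals): 2443
Internal nodes = n - 1 = 2443 - 1 = 2442
Total = leaves + internal = 2443 + 2442 = 4885

4885


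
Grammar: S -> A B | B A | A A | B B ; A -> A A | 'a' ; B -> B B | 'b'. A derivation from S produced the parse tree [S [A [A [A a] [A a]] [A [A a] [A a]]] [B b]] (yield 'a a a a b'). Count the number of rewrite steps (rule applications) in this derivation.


Every bracketed nonterminal node [X ...] in the tree is produced by exactly one rule application.
Reading the tree off as a leftmost derivation:
  Step 1: S  =>  A B   (applied S -> A B)
  Step 2: A B  =>  A A B   (applied A -> A A)
  Step 3: A A B  =>  A A A B   (applied A -> A A)
  Step 4: A A A B  =>  a A A B   (applied A -> a)
  Step 5: a A A B  =>  a a A B   (applied A -> a)
  Step 6: a a A B  =>  a a A A B   (applied A -> A A)
  Step 7: a a A A B  =>  a a a A B   (applied A -> a)
  Step 8: a a a A B  =>  a a a a B   (applied A -> a)
  Step 9: a a a a B  =>  a a a a b   (applied B -> b)
Final yield: a a a a b
Total rewrite steps: 9

9


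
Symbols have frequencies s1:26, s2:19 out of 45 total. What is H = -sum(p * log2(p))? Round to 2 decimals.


Computing entropy H = -sum(p_i * log2(p_i)):
  s1: p = 26/45 = 0.5778, -p*log2(p) = 0.4573
  s2: p = 19/45 = 0.4222, -p*log2(p) = 0.5252
H = sum of terms = 0.9825
Rounded to 2 decimals: 0.98

0.98


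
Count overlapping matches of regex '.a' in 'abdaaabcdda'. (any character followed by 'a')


Pattern: .a means any character followed by 'a'.
Scanning 'abdaaabcdda' position-by-position:
  Pos 0: window 'ab' -> no
  Pos 1: window 'bd' -> no
  Pos 2: window 'da' -> MATCH
  Pos 3: window 'aa' -> MATCH
  Pos 4: window 'aa' -> MATCH
  Pos 5: window 'ab' -> no
  Pos 6: window 'bc' -> no
  Pos 7: window 'cd' -> no
  Pos 8: window 'dd' -> no
  Pos 9: window 'da' -> MATCH
  Pos 10: window 'a' -> no
Total matches: 4

4


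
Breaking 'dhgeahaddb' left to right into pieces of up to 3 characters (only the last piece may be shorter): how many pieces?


'dhgeahaddb' has 10 characters.
Chunking with max size 3:
  Chunk 1: 'dhg' (positions 0-2)
  Chunk 2: 'eah' (positions 3-5)
  Chunk 3: 'add' (positions 6-8)
  Chunk 4: 'b' (positions 9-9)
Total chunks: ceil(10 / 3) = 4

4


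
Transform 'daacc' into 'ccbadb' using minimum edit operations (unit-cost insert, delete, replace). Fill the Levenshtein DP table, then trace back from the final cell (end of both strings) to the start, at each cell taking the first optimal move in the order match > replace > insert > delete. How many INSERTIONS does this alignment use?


Edit distance = 5. Backtracking from cell (5, 6) with preference match > replace > insert > delete,
then listing the resulting alignment 'daacc' -> 'ccbadb' left to right:
  Step 1: insert 'c' [insertion #1]
  Step 2: replace d->c
  Step 3: replace a->b
  Step 4: keep 'a'
  Step 5: replace c->d
  Step 6: replace c->b
Total insertions: 1

1


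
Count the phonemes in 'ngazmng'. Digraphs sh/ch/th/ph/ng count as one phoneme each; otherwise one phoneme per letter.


Parsing 'ngazmng' greedily, digraphs first:
  'ng' -> digraph (1 consonant phoneme) (phonemes so far: 1)
  'a' -> vowel phoneme (phonemes so far: 2)
  'z' -> consonant phoneme (phonemes so far: 3)
  'm' -> consonant phoneme (phonemes so far: 4)
  'ng' -> digraph (1 consonant phoneme) (phonemes so far: 5)
Total phonemes: 5

5


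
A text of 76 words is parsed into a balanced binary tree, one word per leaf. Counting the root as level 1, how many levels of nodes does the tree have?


In a balanced binary tree with n leaves the deepest leaf is ceil(log2(n)) edges below the root,
so counting node levels inclusive of root and leaves gives ceil(log2(n)) + 1 levels.
log2(76) = 6.2479
ceil(6.2479) = 7
levels = 7 + 1 = 8

8


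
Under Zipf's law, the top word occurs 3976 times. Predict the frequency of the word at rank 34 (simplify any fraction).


Zipf's law: freq(rank) = f1 / rank
f1 = 3976, rank = 34
freq = 3976 / 34
GCD(3976, 34) = 2
Simplified: 1988/17

1988/17


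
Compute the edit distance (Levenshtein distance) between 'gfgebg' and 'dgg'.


Building DP table for s1='gfgebg' (len 6) and s2='dgg' (len 3):
       d  g  g
    0  1  2  3
  g 1  1  1  2
  f 2  2  2  2
  g 3  3  2  2
  e 4  4  3  3
  b 5  5  4  4
  g 6  6  5  4
Edit distance = dp[6][3] = 4

4


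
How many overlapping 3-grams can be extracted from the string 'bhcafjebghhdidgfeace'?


String 'bhcafjebghhdidgfeace' has length L = 20.
Number of overlapping n-grams = L - n + 1
Substituting: 20 - 3 + 1 = 18

18


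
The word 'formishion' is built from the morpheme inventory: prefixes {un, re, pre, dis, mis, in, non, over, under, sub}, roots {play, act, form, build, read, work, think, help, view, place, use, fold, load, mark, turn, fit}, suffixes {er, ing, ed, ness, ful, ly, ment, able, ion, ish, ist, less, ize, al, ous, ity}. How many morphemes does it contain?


Segmenting 'formishion' against the inventory:
  'form' -> root (morpheme 1)
  'ish' -> suffix (morpheme 2)
  'ion' -> suffix (morpheme 3)
Total morphemes: 3

3


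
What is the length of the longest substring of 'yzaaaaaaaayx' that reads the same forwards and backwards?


Scanning 'yzaaaaaaaayx' for palindromic substrings.
Substring at positions 2-9: 'aaaaaaaa'.
Check: reverse('aaaaaaaa') = 'aaaaaaaa' -> palindrome confirmed.
Neighbouring characters ('z' / 'y') break symmetry, so it cannot extend further.
No longer palindromic substring exists; longest length = 8

8


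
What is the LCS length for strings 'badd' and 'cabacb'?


DP table for LCS of 'badd' and 'cabacb':
       c  a  b  a  c  b
    0  0  0  0  0  0  0
  b 0  0  0  1  1  1  1
  a 0  0  1  1  2  2  2
  d 0  0  1  1  2  2  2
  d 0  0  1  1  2  2  2
LCS: 'ba'
LCS length = 2

2


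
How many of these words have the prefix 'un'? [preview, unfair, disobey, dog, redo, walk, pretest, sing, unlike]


Checking each word for prefix 'un':
  'preview' -> no (count: 0)
  'unfair' -> YES, starts with 'un' (count: 1)
  'disobey' -> no (count: 1)
  'dog' -> no (count: 1)
  'redo' -> no (count: 1)
  'walk' -> no (count: 1)
  'pretest' -> no (count: 1)
  'sing' -> no (count: 1)
  'unlike' -> YES, starts with 'un' (count: 2)
Total with prefix 'un': 2

2


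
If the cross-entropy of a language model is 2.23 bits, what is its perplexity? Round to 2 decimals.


Perplexity formula: PP = 2^H
H = 2.23
PP = 2^2.23
Decompose: 2^2.23 = 2^2 * 2^0.23
2^2 = 4, 2^0.23 ~ 1.1728349
PP ~ 4 * 1.1728349 = 4.6913396
Rounded to 2 decimals: 4.69

4.69


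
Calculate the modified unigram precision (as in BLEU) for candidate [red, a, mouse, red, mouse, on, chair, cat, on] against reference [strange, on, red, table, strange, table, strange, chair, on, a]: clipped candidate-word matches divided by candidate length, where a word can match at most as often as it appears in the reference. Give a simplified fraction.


Reference word counts: {'a': 1, 'chair': 1, 'on': 2, 'red': 1, 'strange': 3, 'table': 2}
Checking each candidate word (with clipping):
  'red' -> in reference (ref count 1, used 1/1) -> match (matches: 1)
  'a' -> in reference (ref count 1, used 1/1) -> match (matches: 2)
  'mouse' -> not in reference -> no match (matches: 2)
  'red' -> ref count 1 already used up (1/1) -> clipped, no match (matches: 2)
  'mouse' -> not in reference -> no match (matches: 2)
  'on' -> in reference (ref count 2, used 1/2) -> match (matches: 3)
  'chair' -> in reference (ref count 1, used 1/1) -> match (matches: 4)
  'cat' -> not in reference -> no match (matches: 4)
  'on' -> in reference (ref count 2, used 2/2) -> match (matches: 5)
Clipped matches: 5, Candidate length: 9
Precision = 5/9

5/9


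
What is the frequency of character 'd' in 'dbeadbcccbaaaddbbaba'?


Scanning 'dbeadbcccbaaaddbbaba' for 'd':
  Position 0: 'd' -> MATCH (count: 1)
  Position 4: 'd' -> MATCH (count: 2)
  Position 13: 'd' -> MATCH (count: 3)
  Position 14: 'd' -> MATCH (count: 4)
Total occurrences of 'd': 4

4


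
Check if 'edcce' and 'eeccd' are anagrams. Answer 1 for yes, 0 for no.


Sort characters of 'edcce': 'ccdee'
Sort characters of 'eeccd': 'ccdee'
Sorted forms match -> they ARE anagrams
Result: 1

1


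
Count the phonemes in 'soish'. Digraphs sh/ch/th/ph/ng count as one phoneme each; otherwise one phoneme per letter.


Parsing 'soish' greedily, digraphs first:
  's' -> consonant phoneme (phonemes so far: 1)
  'o' -> vowel phoneme (phonemes so far: 2)
  'i' -> vowel phoneme (phonemes so far: 3)
  'sh' -> digraph (1 consonant phoneme) (phonemes so far: 4)
Total phonemes: 4

4


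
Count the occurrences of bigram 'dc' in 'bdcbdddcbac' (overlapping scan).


Scanning 'bdcbdddcbac' for bigram 'dc':
  Position 0: 'bd' -> no
  Position 1: 'dc' -> MATCH
  Position 2: 'cb' -> no
  Position 3: 'bd' -> no
  Position 4: 'dd' -> no
  Position 5: 'dd' -> no
  Position 6: 'dc' -> MATCH
  Position 7: 'cb' -> no
  Position 8: 'ba' -> no
  Position 9: 'ac' -> no
Total matches: 2

2


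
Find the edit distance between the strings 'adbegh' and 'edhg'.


Building DP table for s1='adbegh' (len 6) and s2='edhg' (len 4):
       e  d  h  g
    0  1  2  3  4
  a 1  1  2  3  4
  d 2  2  1  2  3
  b 3  3  2  2  3
  e 4  3  3  3  3
  g 5  4  4  4  3
  h 6  5  5  4  4
Edit distance = dp[6][4] = 4

4


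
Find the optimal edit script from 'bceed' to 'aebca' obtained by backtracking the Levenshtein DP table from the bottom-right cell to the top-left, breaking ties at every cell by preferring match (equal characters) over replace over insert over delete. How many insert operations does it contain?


Edit distance = 5. Backtracking from cell (5, 5) with preference match > replace > insert > delete,
then listing the resulting alignment 'bceed' -> 'aebca' left to right:
  Step 1: replace b->a
  Step 2: replace c->e
  Step 3: replace e->b
  Step 4: replace e->c
  Step 5: replace d->a
Total insertions: 0

0


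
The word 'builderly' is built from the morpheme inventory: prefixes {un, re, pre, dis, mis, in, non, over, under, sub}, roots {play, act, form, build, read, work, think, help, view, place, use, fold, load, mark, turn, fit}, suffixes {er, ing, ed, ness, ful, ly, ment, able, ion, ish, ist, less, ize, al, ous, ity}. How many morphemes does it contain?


Segmenting 'builderly' against the inventory:
  'build' -> root (morpheme 1)
  'er' -> suffix (morpheme 2)
  'ly' -> suffix (morpheme 3)
Total morphemes: 3

3


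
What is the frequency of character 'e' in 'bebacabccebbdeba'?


Scanning 'bebacabccebbdeba' for 'e':
  Position 1: 'e' -> MATCH (count: 1)
  Position 9: 'e' -> MATCH (count: 2)
  Position 13: 'e' -> MATCH (count: 3)
Total occurrences of 'e': 3

3


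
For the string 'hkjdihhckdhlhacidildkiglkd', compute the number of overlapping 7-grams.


String 'hkjdihhckdhlhacidildkiglkd' has length L = 26.
Number of overlapping n-grams = L - n + 1
Substituting: 26 - 7 + 1 = 20

20


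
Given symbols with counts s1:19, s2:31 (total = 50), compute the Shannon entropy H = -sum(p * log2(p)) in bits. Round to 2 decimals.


Computing entropy H = -sum(p_i * log2(p_i)):
  s1: p = 19/50 = 0.3800, -p*log2(p) = 0.5305
  s2: p = 31/50 = 0.6200, -p*log2(p) = 0.4276
H = sum of terms = 0.9581
Rounded to 2 decimals: 0.96

0.96


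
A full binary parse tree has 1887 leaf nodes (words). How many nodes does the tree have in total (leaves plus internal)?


Leaf nodes (terminals): 1887
Internal nodes = n - 1 = 1887 - 1 = 1886
Total = leaves + internal = 1887 + 1886 = 3773

3773


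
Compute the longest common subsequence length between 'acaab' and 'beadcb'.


DP table for LCS of 'acaab' and 'beadcb':
       b  e  a  d  c  b
    0  0  0  0  0  0  0
  a 0  0  0  1  1  1  1
  c 0  0  0  1  1  2  2
  a 0  0  0  1  1  2  2
  a 0  0  0  1  1  2  2
  b 0  1  1  1  1  2  3
LCS: 'acb'
LCS length = 3

3


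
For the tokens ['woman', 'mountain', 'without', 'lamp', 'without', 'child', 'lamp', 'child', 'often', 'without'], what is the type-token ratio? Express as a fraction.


Tokens: 10
Unique types: ('child', 'lamp', 'mountain', 'often', 'without', 'woman') = 6
TTR = 6/10
Simplify: divide both by 2 -> 3/5
TTR = 3/5

3/5


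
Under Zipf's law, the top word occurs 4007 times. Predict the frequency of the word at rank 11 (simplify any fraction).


Zipf's law: freq(rank) = f1 / rank
f1 = 4007, rank = 11
freq = 4007 / 11
GCD(4007, 11) = 1
Simplified: 4007/11

4007/11


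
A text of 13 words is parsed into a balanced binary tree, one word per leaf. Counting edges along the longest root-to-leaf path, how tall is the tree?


In a balanced binary tree with n leaves the deepest leaf is ceil(log2(n)) edges below the root.
log2(13) = 3.7004
ceil(3.7004) = 4
height (edges) = 4

4


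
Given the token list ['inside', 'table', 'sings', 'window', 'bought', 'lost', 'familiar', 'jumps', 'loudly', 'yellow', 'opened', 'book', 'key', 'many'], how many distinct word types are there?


Listing all tokens and tracking unique types:
  Token 1: 'inside' -> NEW (unique so far: 1)
  Token 2: 'table' -> NEW (unique so far: 2)
  Token 3: 'sings' -> NEW (unique so far: 3)
  Token 4: 'window' -> NEW (unique so far: 4)
  Token 5: 'bought' -> NEW (unique so far: 5)
  Token 6: 'lost' -> NEW (unique so far: 6)
  Token 7: 'familiar' -> NEW (unique so far: 7)
  Token 8: 'jumps' -> NEW (unique so far: 8)
  Token 9: 'loudly' -> NEW (unique so far: 9)
  Token 10: 'yellow' -> NEW (unique so far: 10)
  Token 11: 'opened' -> NEW (unique so far: 11)
  Token 12: 'book' -> NEW (unique so far: 12)
  Token 13: 'key' -> NEW (unique so far: 13)
  Token 14: 'many' -> NEW (unique so far: 14)
Unique types: ('book', 'bought', 'familiar', 'inside', 'jumps', 'key', 'lost', 'loudly', 'many', 'opened', 'sings', 'table', 'window', 'yellow')
Vocabulary size: 14

14


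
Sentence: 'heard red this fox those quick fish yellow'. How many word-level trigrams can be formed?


Word trigrams from [8] words:
  Trigram 1: (heard red this)
  Trigram 2: (red this fox)
  Trigram 3: (this fox those)
  Trigram 4: (fox those quick)
  Trigram 5: (those quick fish)
  Trigram 6: (quick fish yellow)
Total word trigrams: 8 - 2 = 6

6


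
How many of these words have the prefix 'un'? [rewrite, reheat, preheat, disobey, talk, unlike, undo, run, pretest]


Checking each word for prefix 'un':
  'rewrite' -> no (count: 0)
  'reheat' -> no (count: 0)
  'preheat' -> no (count: 0)
  'disobey' -> no (count: 0)
  'talk' -> no (count: 0)
  'unlike' -> YES, starts with 'un' (count: 1)
  'undo' -> YES, starts with 'un' (count: 2)
  'run' -> no (count: 2)
  'pretest' -> no (count: 2)
Total with prefix 'un': 2

2


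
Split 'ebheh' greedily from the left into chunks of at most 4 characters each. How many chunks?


'ebheh' has 5 characters.
Chunking with max size 4:
  Chunk 1: 'ebhe' (positions 0-3)
  Chunk 2: 'h' (positions 4-4)
Total chunks: ceil(5 / 4) = 2

2


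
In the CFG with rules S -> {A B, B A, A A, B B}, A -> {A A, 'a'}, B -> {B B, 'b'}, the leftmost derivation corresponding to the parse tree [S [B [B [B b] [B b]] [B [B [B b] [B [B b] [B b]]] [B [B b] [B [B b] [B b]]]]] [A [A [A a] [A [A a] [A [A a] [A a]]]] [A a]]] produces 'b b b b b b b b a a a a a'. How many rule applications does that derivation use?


Every bracketed nonterminal node [X ...] in the tree is produced by exactly one rule application.
Reading the tree off as a leftmost derivation:
  Step 1: S  =>  B A   (applied S -> B A)
  Step 2: B A  =>  B B A   (applied B -> B B)
  Step 3: B B A  =>  B B B A   (applied B -> B B)
  Step 4: B B B A  =>  b B B A   (applied B -> b)
  Step 5: b B B A  =>  b b B A   (applied B -> b)
  Step 6: b b B A  =>  b b B B A   (applied B -> B B)
  Step 7: b b B B A  =>  b b B B B A   (applied B -> B B)
  Step 8: b b B B B A  =>  b b b B B A   (applied B -> b)
  Step 9: b b b B B A  =>  b b b B B B A   (applied B -> B B)
  Step 10: b b b B B B A  =>  b b b b B B A   (applied B -> b)
  Step 11: b b b b B B A  =>  b b b b b B A   (applied B -> b)
  Step 12: b b b b b B A  =>  b b b b b B B A   (applied B -> B B)
  Step 13: b b b b b B B A  =>  b b b b b b B A   (applied B -> b)
  Step 14: b b b b b b B A  =>  b b b b b b B B A   (applied B -> B B)
  Step 15: b b b b b b B B A  =>  b b b b b b b B A   (applied B -> b)
  Step 16: b b b b b b b B A  =>  b b b b b b b b A   (applied B -> b)
  Step 17: b b b b b b b b A  =>  b b b b b b b b A A   (applied A -> A A)
  Step 18: b b b b b b b b A A  =>  b b b b b b b b A A A   (applied A -> A A)
  Step 19: b b b b b b b b A A A  =>  b b b b b b b b a A A   (applied A -> a)
  Step 20: b b b b b b b b a A A  =>  b b b b b b b b a A A A   (applied A -> A A)
  Step 21: b b b b b b b b a A A A  =>  b b b b b b b b a a A A   (applied A -> a)
  Step 22: b b b b b b b b a a A A  =>  b b b b b b b b a a A A A   (applied A -> A A)
  Step 23: b b b b b b b b a a A A A  =>  b b b b b b b b a a a A A   (applied A -> a)
  Step 24: b b b b b b b b a a a A A  =>  b b b b b b b b a a a a A   (applied A -> a)
  Step 25: b b b b b b b b a a a a A  =>  b b b b b b b b a a a a a   (applied A -> a)
Final yield: b b b b b b b b a a a a a
Total rewrite steps: 25

25


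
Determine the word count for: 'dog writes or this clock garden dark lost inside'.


Counting words by splitting on spaces:
  Word 1: 'dog'
  Word 2: 'writes'
  Word 3: 'or'
  Word 4: 'this'
  Word 5: 'clock'
  Word 6: 'garden'
  Word 7: 'dark'
  Word 8: 'lost'
  Word 9: 'inside'
Total words: 9

9


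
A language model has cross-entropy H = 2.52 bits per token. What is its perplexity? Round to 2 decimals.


Perplexity formula: PP = 2^H
H = 2.52
PP = 2^2.52
Decompose: 2^2.52 = 2^2 * 2^0.52
2^2 = 4, 2^0.52 ~ 1.4339552
PP ~ 4 * 1.4339552 = 5.7358208
Rounded to 2 decimals: 5.74

5.74


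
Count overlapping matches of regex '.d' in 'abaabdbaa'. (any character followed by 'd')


Pattern: .d means any character followed by 'd'.
Scanning 'abaabdbaa' position-by-position:
  Pos 0: window 'ab' -> no
  Pos 1: window 'ba' -> no
  Pos 2: window 'aa' -> no
  Pos 3: window 'ab' -> no
  Pos 4: window 'bd' -> MATCH
  Pos 5: window 'db' -> no
  Pos 6: window 'ba' -> no
  Pos 7: window 'aa' -> no
  Pos 8: window 'a' -> no
Total matches: 1

1


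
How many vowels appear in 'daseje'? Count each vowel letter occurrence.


Scanning each character of 'daseje':
  Position 1: 'd' -> consonant (running count: 0)
  Position 2: 'a' -> vowel (running count: 1)
  Position 3: 's' -> consonant (running count: 1)
  Position 4: 'e' -> vowel (running count: 2)
  Position 5: 'j' -> consonant (running count: 2)
  Position 6: 'e' -> vowel (running count: 3)
Total vowels: 3

3


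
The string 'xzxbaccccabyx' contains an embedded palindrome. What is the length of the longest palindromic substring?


Scanning 'xzxbaccccabyx' for palindromic substrings.
Substring at positions 3-10: 'baccccab'.
Check: reverse('baccccab') = 'baccccab' -> palindrome confirmed.
Neighbouring characters ('x' / 'y') break symmetry, so it cannot extend further.
No longer palindromic substring exists; longest length = 8

8


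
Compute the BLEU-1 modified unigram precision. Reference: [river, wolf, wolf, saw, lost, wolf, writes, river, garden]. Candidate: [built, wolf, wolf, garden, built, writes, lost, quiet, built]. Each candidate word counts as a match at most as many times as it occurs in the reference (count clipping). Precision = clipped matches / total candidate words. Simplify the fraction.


Reference word counts: {'garden': 1, 'lost': 1, 'river': 2, 'saw': 1, 'wolf': 3, 'writes': 1}
Checking each candidate word (with clipping):
  'built' -> not in reference -> no match (matches: 0)
  'wolf' -> in reference (ref count 3, used 1/3) -> match (matches: 1)
  'wolf' -> in reference (ref count 3, used 2/3) -> match (matches: 2)
  'garden' -> in reference (ref count 1, used 1/1) -> match (matches: 3)
  'built' -> not in reference -> no match (matches: 3)
  'writes' -> in reference (ref count 1, used 1/1) -> match (matches: 4)
  'lost' -> in reference (ref count 1, used 1/1) -> match (matches: 5)
  'quiet' -> not in reference -> no match (matches: 5)
  'built' -> not in reference -> no match (matches: 5)
Clipped matches: 5, Candidate length: 9
Precision = 5/9

5/9


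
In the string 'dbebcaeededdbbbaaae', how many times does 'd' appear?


Scanning 'dbebcaeededdbbbaaae' for 'd':
  Position 0: 'd' -> MATCH (count: 1)
  Position 8: 'd' -> MATCH (count: 2)
  Position 10: 'd' -> MATCH (count: 3)
  Position 11: 'd' -> MATCH (count: 4)
Total occurrences of 'd': 4

4


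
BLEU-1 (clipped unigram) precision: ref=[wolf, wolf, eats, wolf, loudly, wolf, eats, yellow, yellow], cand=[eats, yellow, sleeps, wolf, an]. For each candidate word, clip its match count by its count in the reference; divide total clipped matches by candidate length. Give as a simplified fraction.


Reference word counts: {'eats': 2, 'loudly': 1, 'wolf': 4, 'yellow': 2}
Checking each candidate word (with clipping):
  'eats' -> in reference (ref count 2, used 1/2) -> match (matches: 1)
  'yellow' -> in reference (ref count 2, used 1/2) -> match (matches: 2)
  'sleeps' -> not in reference -> no match (matches: 2)
  'wolf' -> in reference (ref count 4, used 1/4) -> match (matches: 3)
  'an' -> not in reference -> no match (matches: 3)
Clipped matches: 3, Candidate length: 5
Precision = 3/5

3/5


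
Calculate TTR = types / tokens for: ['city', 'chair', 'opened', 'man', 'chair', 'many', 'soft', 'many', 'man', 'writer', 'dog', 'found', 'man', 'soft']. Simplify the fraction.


Tokens: 14
Unique types: ('chair', 'city', 'dog', 'found', 'man', 'many', 'opened', 'soft', 'writer') = 9
TTR = 9/14
Already in lowest terms.

9/14


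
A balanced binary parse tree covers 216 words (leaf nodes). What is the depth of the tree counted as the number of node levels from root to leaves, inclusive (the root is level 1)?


In a balanced binary tree with n leaves the deepest leaf is ceil(log2(n)) edges below the root,
so counting node levels inclusive of root and leaves gives ceil(log2(n)) + 1 levels.
log2(216) = 7.7549
ceil(7.7549) = 8
levels = 8 + 1 = 9

9


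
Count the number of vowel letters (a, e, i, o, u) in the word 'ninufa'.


Scanning each character of 'ninufa':
  Position 1: 'n' -> consonant (running count: 0)
  Position 2: 'i' -> vowel (running count: 1)
  Position 3: 'n' -> consonant (running count: 1)
  Position 4: 'u' -> vowel (running count: 2)
  Position 5: 'f' -> consonant (running count: 2)
  Position 6: 'a' -> vowel (running count: 3)
Total vowels: 3

3


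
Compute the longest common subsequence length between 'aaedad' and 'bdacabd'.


DP table for LCS of 'aaedad' and 'bdacabd':
       b  d  a  c  a  b  d
    0  0  0  0  0  0  0  0
  a 0  0  0  1  1  1  1  1
  a 0  0  0  1  1  2  2  2
  e 0  0  0  1  1  2  2  2
  d 0  0  1  1  1  2  2  3
  a 0  0  1  2  2  2  2  3
  d 0  0  1  2  2  2  2  3
LCS: 'aad'
LCS length = 3

3


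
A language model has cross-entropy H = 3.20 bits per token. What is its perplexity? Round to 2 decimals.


Perplexity formula: PP = 2^H
H = 3.20
PP = 2^3.20
Decompose: 2^3.20 = 2^3 * 2^0.20
2^3 = 8, 2^0.20 ~ 1.1486984
PP ~ 8 * 1.1486984 = 9.1895872
Rounded to 2 decimals: 9.19

9.19


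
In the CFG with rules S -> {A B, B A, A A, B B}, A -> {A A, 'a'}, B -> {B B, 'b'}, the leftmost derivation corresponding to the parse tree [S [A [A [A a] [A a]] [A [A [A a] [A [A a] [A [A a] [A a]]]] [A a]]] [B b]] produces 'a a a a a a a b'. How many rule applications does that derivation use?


Every bracketed nonterminal node [X ...] in the tree is produced by exactly one rule application.
Reading the tree off as a leftmost derivation:
  Step 1: S  =>  A B   (applied S -> A B)
  Step 2: A B  =>  A A B   (applied A -> A A)
  Step 3: A A B  =>  A A A B   (applied A -> A A)
  Step 4: A A A B  =>  a A A B   (applied A -> a)
  Step 5: a A A B  =>  a a A B   (applied A -> a)
  Step 6: a a A B  =>  a a A A B   (applied A -> A A)
  Step 7: a a A A B  =>  a a A A A B   (applied A -> A A)
  Step 8: a a A A A B  =>  a a a A A B   (applied A -> a)
  Step 9: a a a A A B  =>  a a a A A A B   (applied A -> A A)
  Step 10: a a a A A A B  =>  a a a a A A B   (applied A -> a)
  Step 11: a a a a A A B  =>  a a a a A A A B   (applied A -> A A)
  Step 12: a a a a A A A B  =>  a a a a a A A B   (applied A -> a)
  Step 13: a a a a a A A B  =>  a a a a a a A B   (applied A -> a)
  Step 14: a a a a a a A B  =>  a a a a a a a B   (applied A -> a)
  Step 15: a a a a a a a B  =>  a a a a a a a b   (applied B -> b)
Final yield: a a a a a a a b
Total rewrite steps: 15

15


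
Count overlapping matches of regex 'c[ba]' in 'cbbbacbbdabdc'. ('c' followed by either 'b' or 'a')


Pattern: c[ba] means 'c' followed by either 'b' or 'a'.
Scanning 'cbbbacbbdabdc' position-by-position:
  Pos 0: window 'cb' -> MATCH
  Pos 1: window 'bb' -> no
  Pos 2: window 'bb' -> no
  Pos 3: window 'ba' -> no
  Pos 4: window 'ac' -> no
  Pos 5: window 'cb' -> MATCH
  Pos 6: window 'bb' -> no
  Pos 7: window 'bd' -> no
  Pos 8: window 'da' -> no
  Pos 9: window 'ab' -> no
  Pos 10: window 'bd' -> no
  Pos 11: window 'dc' -> no
  Pos 12: window 'c' -> no
Total matches: 2

2


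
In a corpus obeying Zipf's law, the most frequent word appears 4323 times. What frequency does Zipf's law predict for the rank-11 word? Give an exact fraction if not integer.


Zipf's law: freq(rank) = f1 / rank
f1 = 4323, rank = 11
freq = 4323 / 11
= 393

393


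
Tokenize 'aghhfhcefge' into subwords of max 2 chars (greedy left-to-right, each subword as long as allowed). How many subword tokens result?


'aghhfhcefge' has 11 characters.
Chunking with max size 2:
  Chunk 1: 'ag' (positions 0-1)
  Chunk 2: 'hh' (positions 2-3)
  Chunk 3: 'fh' (positions 4-5)
  Chunk 4: 'ce' (positions 6-7)
  Chunk 5: 'fg' (positions 8-9)
  Chunk 6: 'e' (positions 10-10)
Total chunks: ceil(11 / 2) = 6

6


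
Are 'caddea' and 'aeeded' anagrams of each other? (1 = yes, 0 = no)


Sort characters of 'caddea': 'aacdde'
Sort characters of 'aeeded': 'addeee'
Sorted forms differ -> they are NOT anagrams
Result: 0

0


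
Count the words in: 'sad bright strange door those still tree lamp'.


Counting words by splitting on spaces:
  Word 1: 'sad'
  Word 2: 'bright'
  Word 3: 'strange'
  Word 4: 'door'
  Word 5: 'those'
  Word 6: 'still'
  Word 7: 'tree'
  Word 8: 'lamp'
Total words: 8

8


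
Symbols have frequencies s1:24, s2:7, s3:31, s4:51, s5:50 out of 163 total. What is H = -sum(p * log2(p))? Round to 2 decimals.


Computing entropy H = -sum(p_i * log2(p_i)):
  s1: p = 24/163 = 0.1472, -p*log2(p) = 0.4069
  s2: p = 7/163 = 0.0429, -p*log2(p) = 0.1950
  s3: p = 31/163 = 0.1902, -p*log2(p) = 0.4554
  s4: p = 51/163 = 0.3129, -p*log2(p) = 0.5245
  s5: p = 50/163 = 0.3067, -p*log2(p) = 0.5230
H = sum of terms = 2.1048
Rounded to 2 decimals: 2.10

2.10


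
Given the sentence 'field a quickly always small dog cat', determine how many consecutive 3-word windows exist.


Word trigrams from [7] words:
  Trigram 1: (field a quickly)
  Trigram 2: (a quickly always)
  Trigram 3: (quickly always small)
  Trigram 4: (always small dog)
  Trigram 5: (small dog cat)
Total word trigrams: 7 - 2 = 5

5


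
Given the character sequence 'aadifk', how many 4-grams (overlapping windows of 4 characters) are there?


String 'aadifk' has length L = 6.
Number of overlapping n-grams = L - n + 1
Substituting: 6 - 4 + 1 = 3

3


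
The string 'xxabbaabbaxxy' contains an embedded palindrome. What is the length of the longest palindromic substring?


Scanning 'xxabbaabbaxxy' for palindromic substrings.
Substring at positions 0-11: 'xxabbaabbaxx'.
Check: reverse('xxabbaabbaxx') = 'xxabbaabbaxx' -> palindrome confirmed.
Neighbouring characters ('-' / 'y') break symmetry, so it cannot extend further.
No longer palindromic substring exists; longest length = 12

12


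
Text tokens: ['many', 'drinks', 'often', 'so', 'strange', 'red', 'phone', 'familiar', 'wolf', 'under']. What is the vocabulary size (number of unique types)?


Listing all tokens and tracking unique types:
  Token 1: 'many' -> NEW (unique so far: 1)
  Token 2: 'drinks' -> NEW (unique so far: 2)
  Token 3: 'often' -> NEW (unique so far: 3)
  Token 4: 'so' -> NEW (unique so far: 4)
  Token 5: 'strange' -> NEW (unique so far: 5)
  Token 6: 'red' -> NEW (unique so far: 6)
  Token 7: 'phone' -> NEW (unique so far: 7)
  Token 8: 'familiar' -> NEW (unique so far: 8)
  Token 9: 'wolf' -> NEW (unique so far: 9)
  Token 10: 'under' -> NEW (unique so far: 10)
Unique types: ('drinks', 'familiar', 'many', 'often', 'phone', 'red', 'so', 'strange', 'under', 'wolf')
Vocabulary size: 10

10


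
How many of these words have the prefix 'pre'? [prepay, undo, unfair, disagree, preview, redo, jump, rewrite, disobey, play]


Checking each word for prefix 'pre':
  'prepay' -> YES, starts with 'pre' (count: 1)
  'undo' -> no (count: 1)
  'unfair' -> no (count: 1)
  'disagree' -> no (count: 1)
  'preview' -> YES, starts with 'pre' (count: 2)
  'redo' -> no (count: 2)
  'jump' -> no (count: 2)
  'rewrite' -> no (count: 2)
  'disobey' -> no (count: 2)
  'play' -> no (count: 2)
Total with prefix 'pre': 2

2


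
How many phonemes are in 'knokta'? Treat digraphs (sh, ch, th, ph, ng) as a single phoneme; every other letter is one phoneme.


Parsing 'knokta' greedily, digraphs first:
  'k' -> consonant phoneme (phonemes so far: 1)
  'n' -> consonant phoneme (phonemes so far: 2)
  'o' -> vowel phoneme (phonemes so far: 3)
  'k' -> consonant phoneme (phonemes so far: 4)
  't' -> consonant phoneme (phonemes so far: 5)
  'a' -> vowel phoneme (phonemes so far: 6)
Total phonemes: 6

6


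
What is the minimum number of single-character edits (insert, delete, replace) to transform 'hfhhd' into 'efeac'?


Building DP table for s1='hfhhd' (len 5) and s2='efeac' (len 5):
       e  f  e  a  c
    0  1  2  3  4  5
  h 1  1  2  3  4  5
  f 2  2  1  2  3  4
  h 3  3  2  2  3  4
  h 4  4  3  3  3  4
  d 5  5  4  4  4  4
Edit distance = dp[5][5] = 4

4


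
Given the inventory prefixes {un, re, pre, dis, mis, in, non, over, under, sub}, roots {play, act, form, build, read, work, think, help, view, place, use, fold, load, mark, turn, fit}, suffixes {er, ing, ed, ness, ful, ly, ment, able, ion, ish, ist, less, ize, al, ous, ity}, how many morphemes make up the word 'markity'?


Segmenting 'markity' against the inventory:
  'mark' -> root (morpheme 1)
  'ity' -> suffix (morpheme 2)
Total morphemes: 2

2


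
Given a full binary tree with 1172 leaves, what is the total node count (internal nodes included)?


Leaf nodes (terminals): 1172
Internal nodes = n - 1 = 1172 - 1 = 1171
Total = leaves + internal = 1172 + 1171 = 2343

2343


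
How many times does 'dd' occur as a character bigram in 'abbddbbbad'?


Scanning 'abbddbbbad' for bigram 'dd':
  Position 0: 'ab' -> no
  Position 1: 'bb' -> no
  Position 2: 'bd' -> no
  Position 3: 'dd' -> MATCH
  Position 4: 'db' -> no
  Position 5: 'bb' -> no
  Position 6: 'bb' -> no
  Position 7: 'ba' -> no
  Position 8: 'ad' -> no
Total matches: 1

1


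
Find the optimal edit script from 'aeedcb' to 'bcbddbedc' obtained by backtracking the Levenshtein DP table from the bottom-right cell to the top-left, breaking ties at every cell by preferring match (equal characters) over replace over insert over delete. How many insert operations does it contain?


Edit distance = 7. Backtracking from cell (6, 9) with preference match > replace > insert > delete,
then listing the resulting alignment 'aeedcb' -> 'bcbddbedc' left to right:
  Step 1: replace a->b
  Step 2: replace e->c
  Step 3: replace e->b
  Step 4: keep 'd'
  Step 5: replace c->d
  Step 6: keep 'b'
  Step 7: insert 'e' [insertion #1]
  Step 8: insert 'd' [insertion #2]
  Step 9: insert 'c' [insertion #3]
Total insertions: 3

3


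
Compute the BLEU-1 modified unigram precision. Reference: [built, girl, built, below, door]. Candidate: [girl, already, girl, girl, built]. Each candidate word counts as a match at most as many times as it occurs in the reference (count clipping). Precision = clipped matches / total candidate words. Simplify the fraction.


Reference word counts: {'below': 1, 'built': 2, 'door': 1, 'girl': 1}
Checking each candidate word (with clipping):
  'girl' -> in reference (ref count 1, used 1/1) -> match (matches: 1)
  'already' -> not in reference -> no match (matches: 1)
  'girl' -> ref count 1 already used up (1/1) -> clipped, no match (matches: 1)
  'girl' -> ref count 1 already used up (1/1) -> clipped, no match (matches: 1)
  'built' -> in reference (ref count 2, used 1/2) -> match (matches: 2)
Clipped matches: 2, Candidate length: 5
Precision = 2/5

2/5


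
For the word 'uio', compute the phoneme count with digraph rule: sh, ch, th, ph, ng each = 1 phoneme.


Parsing 'uio' greedily, digraphs first:
  'u' -> vowel phoneme (phonemes so far: 1)
  'i' -> vowel phoneme (phonemes so far: 2)
  'o' -> vowel phoneme (phonemes so far: 3)
Total phonemes: 3

3


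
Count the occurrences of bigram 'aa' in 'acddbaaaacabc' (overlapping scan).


Scanning 'acddbaaaacabc' for bigram 'aa':
  Position 0: 'ac' -> no
  Position 1: 'cd' -> no
  Position 2: 'dd' -> no
  Position 3: 'db' -> no
  Position 4: 'ba' -> no
  Position 5: 'aa' -> MATCH
  Position 6: 'aa' -> MATCH
  Position 7: 'aa' -> MATCH
  Position 8: 'ac' -> no
  Position 9: 'ca' -> no
  Position 10: 'ab' -> no
  Position 11: 'bc' -> no
Total matches: 3

3


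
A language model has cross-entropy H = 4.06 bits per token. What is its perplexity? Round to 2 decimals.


Perplexity formula: PP = 2^H
H = 4.06
PP = 2^4.06
Decompose: 2^4.06 = 2^4 * 2^0.06
2^4 = 16, 2^0.06 ~ 1.0424658
PP ~ 16 * 1.0424658 = 16.6794528
Rounded to 2 decimals: 16.68

16.68


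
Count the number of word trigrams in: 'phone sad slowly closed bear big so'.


Word trigrams from [7] words:
  Trigram 1: (phone sad slowly)
  Trigram 2: (sad slowly closed)
  Trigram 3: (slowly closed bear)
  Trigram 4: (closed bear big)
  Trigram 5: (bear big so)
Total word trigrams: 7 - 2 = 5

5


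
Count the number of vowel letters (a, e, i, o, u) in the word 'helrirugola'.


Scanning each character of 'helrirugola':
  Position 1: 'h' -> consonant (running count: 0)
  Position 2: 'e' -> vowel (running count: 1)
  Position 3: 'l' -> consonant (running count: 1)
  Position 4: 'r' -> consonant (running count: 1)
  Position 5: 'i' -> vowel (running count: 2)
  Position 6: 'r' -> consonant (running count: 2)
  Position 7: 'u' -> vowel (running count: 3)
  Position 8: 'g' -> consonant (running count: 3)
  Position 9: 'o' -> vowel (running count: 4)
  Position 10: 'l' -> consonant (running count: 4)
  Position 11: 'a' -> vowel (running count: 5)
Total vowels: 5

5


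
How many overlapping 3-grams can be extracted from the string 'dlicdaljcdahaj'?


String 'dlicdaljcdahaj' has length L = 14.
Number of overlapping n-grams = L - n + 1
Substituting: 14 - 3 + 1 = 12

12


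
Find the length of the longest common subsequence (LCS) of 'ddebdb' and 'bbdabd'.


DP table for LCS of 'ddebdb' and 'bbdabd':
       b  b  d  a  b  d
    0  0  0  0  0  0  0
  d 0  0  0  1  1  1  1
  d 0  0  0  1  1  1  2
  e 0  0  0  1  1  1  2
  b 0  1  1  1  1  2  2
  d 0  1  1  2  2  2  3
  b 0  1  2  2  2  3  3
LCS: 'dbd'
LCS length = 3

3


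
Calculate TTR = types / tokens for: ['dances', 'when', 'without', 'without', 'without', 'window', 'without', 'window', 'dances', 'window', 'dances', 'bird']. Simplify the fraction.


Tokens: 12
Unique types: ('bird', 'dances', 'when', 'window', 'without') = 5
TTR = 5/12
Already in lowest terms.

5/12


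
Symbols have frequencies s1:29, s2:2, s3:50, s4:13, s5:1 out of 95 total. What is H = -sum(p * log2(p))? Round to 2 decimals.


Computing entropy H = -sum(p_i * log2(p_i)):
  s1: p = 29/95 = 0.3053, -p*log2(p) = 0.5226
  s2: p = 2/95 = 0.0211, -p*log2(p) = 0.1173
  s3: p = 50/95 = 0.5263, -p*log2(p) = 0.4874
  s4: p = 13/95 = 0.1368, -p*log2(p) = 0.3927
  s5: p = 1/95 = 0.0105, -p*log2(p) = 0.0692
H = sum of terms = 1.5892
Rounded to 2 decimals: 1.59

1.59


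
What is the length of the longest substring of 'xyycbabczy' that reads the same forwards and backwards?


Scanning 'xyycbabczy' for palindromic substrings.
Substring at positions 3-7: 'cbabc'.
Check: reverse('cbabc') = 'cbabc' -> palindrome confirmed.
Neighbouring characters ('y' / 'z') break symmetry, so it cannot extend further.
No longer palindromic substring exists; longest length = 5

5


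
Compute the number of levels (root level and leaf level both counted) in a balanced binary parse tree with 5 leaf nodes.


In a balanced binary tree with n leaves the deepest leaf is ceil(log2(n)) edges below the root,
so counting node levels inclusive of root and leaves gives ceil(log2(n)) + 1 levels.
log2(5) = 2.3219
ceil(2.3219) = 3
levels = 3 + 1 = 4

4


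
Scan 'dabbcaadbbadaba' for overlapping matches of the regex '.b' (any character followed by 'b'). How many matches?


Pattern: .b means any character followed by 'b'.
Scanning 'dabbcaadbbadaba' position-by-position:
  Pos 0: window 'da' -> no
  Pos 1: window 'ab' -> MATCH
  Pos 2: window 'bb' -> MATCH
  Pos 3: window 'bc' -> no
  Pos 4: window 'ca' -> no
  Pos 5: window 'aa' -> no
  Pos 6: window 'ad' -> no
  Pos 7: window 'db' -> MATCH
  Pos 8: window 'bb' -> MATCH
  Pos 9: window 'ba' -> no
  Pos 10: window 'ad' -> no
  Pos 11: window 'da' -> no
  Pos 12: window 'ab' -> MATCH
  Pos 13: window 'ba' -> no
  Pos 14: window 'a' -> no
Total matches: 5

5


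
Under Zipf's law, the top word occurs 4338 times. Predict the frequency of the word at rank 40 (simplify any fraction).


Zipf's law: freq(rank) = f1 / rank
f1 = 4338, rank = 40
freq = 4338 / 40
GCD(4338, 40) = 2
Simplified: 2169/20

2169/20


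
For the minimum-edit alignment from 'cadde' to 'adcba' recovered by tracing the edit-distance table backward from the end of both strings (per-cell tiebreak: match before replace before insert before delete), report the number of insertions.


Edit distance = 4. Backtracking from cell (5, 5) with preference match > replace > insert > delete,
then listing the resulting alignment 'cadde' -> 'adcba' left to right:
  Step 1: delete 'c'
  Step 2: keep 'a'
  Step 3: keep 'd'
  Step 4: insert 'c' [insertion #1]
  Step 5: replace d->b
  Step 6: replace e->a
Total insertions: 1

1


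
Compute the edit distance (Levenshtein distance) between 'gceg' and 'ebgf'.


Building DP table for s1='gceg' (len 4) and s2='ebgf' (len 4):
       e  b  g  f
    0  1  2  3  4
  g 1  1  2  2  3
  c 2  2  2  3  3
  e 3  2  3  3  4
  g 4  3  3  3  4
Edit distance = dp[4][4] = 4

4


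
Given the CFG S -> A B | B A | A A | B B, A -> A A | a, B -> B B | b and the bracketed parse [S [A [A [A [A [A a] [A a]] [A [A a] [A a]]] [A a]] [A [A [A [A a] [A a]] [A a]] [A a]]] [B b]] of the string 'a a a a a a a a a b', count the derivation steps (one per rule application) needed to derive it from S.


Every bracketed nonterminal node [X ...] in the tree is produced by exactly one rule application.
Reading the tree off as a leftmost derivation:
  Step 1: S  =>  A B   (applied S -> A B)
  Step 2: A B  =>  A A B   (applied A -> A A)
  Step 3: A A B  =>  A A A B   (applied A -> A A)
  Step 4: A A A B  =>  A A A A B   (applied A -> A A)
  Step 5: A A A A B  =>  A A A A A B   (applied A -> A A)
  Step 6: A A A A A B  =>  a A A A A B   (applied A -> a)
  Step 7: a A A A A B  =>  a a A A A B   (applied A -> a)
  Step 8: a a A A A B  =>  a a A A A A B   (applied A -> A A)
  Step 9: a a A A A A B  =>  a a a A A A B   (applied A -> a)
  Step 10: a a a A A A B  =>  a a a a A A B   (applied A -> a)
  Step 11: a a a a A A B  =>  a a a a a A B   (applied A -> a)
  Step 12: a a a a a A B  =>  a a a a a A A B   (applied A -> A A)
  Step 13: a a a a a A A B  =>  a a a a a A A A B   (applied A -> A A)
  Step 14: a a a a a A A A B  =>  a a a a a A A A A B   (applied A -> A A)
  Step 15: a a a a a A A A A B  =>  a a a a a a A A A B   (applied A -> a)
  Step 16: a a a a a a A A A B  =>  a a a a a a a A A B   (applied A -> a)
  Step 17: a a a a a a a A A B  =>  a a a a a a a a A B   (applied A -> a)
  Step 18: a a a a a a a a A B  =>  a a a a a a a a a B   (applied A -> a)
  Step 19: a a a a a a a a a B  =>  a a a a a a a a a b   (applied B -> b)
Final yield: a a a a a a a a a b
Total rewrite steps: 19

19
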